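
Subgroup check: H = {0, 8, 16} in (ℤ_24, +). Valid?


Subgroup test for H = {0, 8, 16} in (ℤ_24, +):
(1) 0 ∈ H? Yes
(2) Closure: for all a,b ∈ H, (a+b) mod 24 ∈ H? Yes
(3) Inverses: for all a ∈ H, -a mod 24 ∈ H? Yes

Yes, H is a subgroup of ℤ_24


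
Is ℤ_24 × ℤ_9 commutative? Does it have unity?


Direct product ring; commutative with unity (1,1); but (1,0)·(0,1) = (0,0) gives zero divisors, so not an integral domain
Commutative: Yes
Integral domain: No
Has unity: Yes

ℤ_24 × ℤ_9: Commutative=Yes, Unity=Yes


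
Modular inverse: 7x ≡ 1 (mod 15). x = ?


Use the extended Euclidean algorithm to write 1 = 7·s + 15·t; then s mod 15 is the inverse.
Euclidean algorithm:
  7 = 0·15 + 7
  15 = 2·7 + 1
  7 = 7·1 + 0
gcd(7,15) = 1
Back-substitution gives: 7·(-2) + 15·(1) = 1
So 7⁻¹ ≡ -2 ≡ 13 (mod 15)
Check: 7 × 13 = 91 ≡ 1 (mod 15) ✓

7⁻¹ ≡ 13 (mod 15)


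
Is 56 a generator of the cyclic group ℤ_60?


g generates ℤ_n iff gcd(g, n) = 1
gcd(56, 60) = 4
Since gcd = 4 ≠ 1, ⟨56⟩ has order 15 < 60, so 56 is not a generator.

No, 56 does not generate ℤ_60


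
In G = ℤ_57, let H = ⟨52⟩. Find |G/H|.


|⟨52⟩| = n / gcd(52, 57) = 57 / 1 = 57
H is normal (ℤ_57 is abelian).
|G/H| = |G| / |H| = 57 / 57 = 1

|G/H| = 1


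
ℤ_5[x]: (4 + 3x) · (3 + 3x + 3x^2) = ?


Expand and collect like terms; reduce coefficients mod 5:
x^0: 4·3 = 12 ≡ 2 (mod 5)
x^1: 4·3 + 3·3 = 21 ≡ 1 (mod 5)
x^2: 4·3 + 3·3 = 21 ≡ 1 (mod 5)
x^3: 3·3 = 9 ≡ 4 (mod 5)
Result: 2 + x + x^2 + 4x^3

f · g = 2 + x + x^2 + 4x^3


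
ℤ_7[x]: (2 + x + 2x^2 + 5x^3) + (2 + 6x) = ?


Add coefficients mod 7:
x^0: 2 + 2 = 4 (mod 7)
x^1: 1 + 6 = 0 (mod 7)
x^2: 2 + 0 = 2 (mod 7)
x^3: 5 + 0 = 5 (mod 7)
Result: 4 + 2x^2 + 5x^3

f + g = 4 + 2x^2 + 5x^3


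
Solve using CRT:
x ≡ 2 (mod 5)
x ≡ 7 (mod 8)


m₁ = 5, m₂ = 8, gcd = 1, so CRT applies. M = m₁·m₂ = 40
Let M₁ = M/m₁ = 8, M₂ = M/m₂ = 5
Find y₁ ≡ M₁⁻¹ (mod m₁): 8⁻¹ ≡ 2 (mod 5)
Find y₂ ≡ M₂⁻¹ (mod m₂): 5⁻¹ ≡ 5 (mod 8)
x = a₁·M₁·y₁ + a₂·M₂·y₂ = 2·8·2 + 7·5·5 = 207
Reduce mod 40: x ≡ 7
Check: 7 mod 5 = 2 ✓, 7 mod 8 = 7 ✓

x ≡ 7 (mod 40)


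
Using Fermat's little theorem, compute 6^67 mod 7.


Fermat's little theorem: if p is prime and gcd(a,p)=1, then a^(p-1) ≡ 1 (mod p)
p = 7 is prime, gcd(6,7) = 1
Reduce exponent: 67 mod 6 = 1
So 6^67 ≡ 6^1 (mod 7)
6^1 mod 7 = 6

6^67 ≡ 6 (mod 7)


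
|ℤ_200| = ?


ℤ_n has n elements.

|ℤ_200| = 200


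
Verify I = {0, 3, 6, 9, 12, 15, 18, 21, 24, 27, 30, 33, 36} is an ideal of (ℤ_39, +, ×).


Check ideal conditions for I = {0, 3, 6, 9, 12, 15, 18, 21, 24, 27, 30, 33, 36} in ℤ_39:
(1) I is an additive subgroup? Yes
(2) For r ∈ ℤ_39 and a ∈ I: r·a ∈ I? Yes

Yes, I is an ideal of ℤ_39


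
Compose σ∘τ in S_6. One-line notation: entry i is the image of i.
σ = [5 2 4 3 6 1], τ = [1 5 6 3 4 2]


σ∘τ: apply τ first, then σ
1 →τ 1 →σ 5
2 →τ 5 →σ 6
3 →τ 6 →σ 1
4 →τ 3 →σ 4
5 →τ 4 →σ 3
6 →τ 2 →σ 2

σ∘τ = [5 6 1 4 3 2]


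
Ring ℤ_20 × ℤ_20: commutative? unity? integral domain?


Direct product ring; commutative with unity (1,1); but (1,0)·(0,1) = (0,0) gives zero divisors, so not an integral domain
Commutative: Yes
Integral domain: No
Has unity: Yes

ℤ_20 × ℤ_20: Commutative=Yes, Unity=Yes


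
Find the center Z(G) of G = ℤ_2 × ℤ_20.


Z(G) = {g ∈ G | gx = xg for all x ∈ G}
Direct product of abelian groups is abelian, so Z(G) = G

Z(ℤ_2 × ℤ_20) = ℤ_2 × ℤ_20


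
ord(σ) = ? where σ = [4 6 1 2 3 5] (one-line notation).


Cycle decomposition: (1 4 2 6 5 3)
Cycle lengths: 6
Order = lcm(6) = 6

ord(σ) = 6


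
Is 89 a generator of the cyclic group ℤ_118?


g generates ℤ_n iff gcd(g, n) = 1
gcd(89, 118) = 1
Since gcd = 1, 89 is a generator.

Yes, 89 generates ℤ_118


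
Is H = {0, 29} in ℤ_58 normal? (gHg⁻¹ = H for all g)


H = {0, 29} in ℤ_58
ℤ_58 is abelian; every subgroup of an abelian group is normal

Yes, normal subgroup


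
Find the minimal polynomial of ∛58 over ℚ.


∛58 satisfies x³ - 58 = 0, irreducible over ℚ (no rational root; 58 is not a perfect cube)

Minimal polynomial: x³ - 58


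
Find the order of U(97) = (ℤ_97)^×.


U(n) is the group of units mod n; |U(n)| = φ(n)
|U(97)| = φ(97) = 96

|U(97) = (ℤ_97)^×| = 96


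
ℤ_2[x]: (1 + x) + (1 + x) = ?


Add coefficients mod 2:
x^0: 1 + 1 = 0 (mod 2)
x^1: 1 + 1 = 0 (mod 2)
Result: 0

f + g = 0


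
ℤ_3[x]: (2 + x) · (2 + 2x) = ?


Expand and collect like terms; reduce coefficients mod 3:
x^0: 2·2 = 4 ≡ 1 (mod 3)
x^1: 2·2 + 1·2 = 6 ≡ 0 (mod 3)
x^2: 1·2 = 2 ≡ 2 (mod 3)
Result: 1 + 2x^2

f · g = 1 + 2x^2


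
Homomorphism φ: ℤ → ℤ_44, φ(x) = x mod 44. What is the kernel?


Kernel = preimage of identity
ker(φ) = {x ∈ ℤ : x ≡ 0 (mod 44)} = 44ℤ = {0, ±44, ±88, ...}

ker(φ) = 44ℤ


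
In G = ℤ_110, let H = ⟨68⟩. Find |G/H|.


|⟨68⟩| = n / gcd(68, 110) = 110 / 2 = 55
H is normal (ℤ_110 is abelian).
|G/H| = |G| / |H| = 110 / 55 = 2

|G/H| = 2


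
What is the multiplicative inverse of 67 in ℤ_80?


Use the extended Euclidean algorithm to write 1 = 67·s + 80·t; then s mod 80 is the inverse.
Euclidean algorithm:
  67 = 0·80 + 67
  80 = 1·67 + 13
  67 = 5·13 + 2
  13 = 6·2 + 1
  2 = 2·1 + 0
gcd(67,80) = 1
Back-substitution gives: 67·(-37) + 80·(31) = 1
So 67⁻¹ ≡ -37 ≡ 43 (mod 80)
Check: 67 × 43 = 2881 ≡ 1 (mod 80) ✓

67⁻¹ ≡ 43 (mod 80)


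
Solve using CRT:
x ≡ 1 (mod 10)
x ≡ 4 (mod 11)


m₁ = 10, m₂ = 11, gcd = 1, so CRT applies. M = m₁·m₂ = 110
Let M₁ = M/m₁ = 11, M₂ = M/m₂ = 10
Find y₁ ≡ M₁⁻¹ (mod m₁): 11⁻¹ ≡ 1 (mod 10)
Find y₂ ≡ M₂⁻¹ (mod m₂): 10⁻¹ ≡ 10 (mod 11)
x = a₁·M₁·y₁ + a₂·M₂·y₂ = 1·11·1 + 4·10·10 = 411
Reduce mod 110: x ≡ 81
Check: 81 mod 10 = 1 ✓, 81 mod 11 = 4 ✓

x ≡ 81 (mod 110)


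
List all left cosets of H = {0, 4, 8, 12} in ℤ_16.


H = {0, 4, 8, 12}, |H| = 4
Number of cosets = |G|/|H| = 16/4 = 4
0 + H = {0, 4, 8, 12}
1 + H = {1, 5, 9, 13}
2 + H = {2, 6, 10, 14}
3 + H = {3, 7, 11, 15}

Cosets: 0+H={0,4,8,12}; 1+H={1,5,9,13}; 2+H={2,6,10,14}; 3+H={3,7,11,15}


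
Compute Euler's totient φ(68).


Factor n: 68 = 2^2 × 17
φ(n) = n · ∏(1 - 1/p) over distinct primes p | n
φ(68) = 68 · (1 - 1/2) · (1 - 1/17) = 32

φ(68) = 32


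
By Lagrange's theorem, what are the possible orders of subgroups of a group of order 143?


Lagrange's theorem: |H| divides |G|
|G| = 143
Divisors of 143: 1, 11, 13, 143

Possible subgroup orders: {1, 11, 13, 143}


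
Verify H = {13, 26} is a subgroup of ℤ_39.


Subgroup test for H = {13, 26} in (ℤ_39, +):
(1) 0 ∈ H? No
(2) Closure: for all a,b ∈ H, (a+b) mod 39 ∈ H? No  [counterexample: 13 + 26 = 0 ∉ H]
(3) Inverses: for all a ∈ H, -a mod 39 ∈ H? Yes

No, H is not a subgroup of ℤ_39


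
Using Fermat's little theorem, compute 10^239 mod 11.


Fermat's little theorem: if p is prime and gcd(a,p)=1, then a^(p-1) ≡ 1 (mod p)
p = 11 is prime, gcd(10,11) = 1
Reduce exponent: 239 mod 10 = 9
So 10^239 ≡ 10^9 (mod 11)
10^9 mod 11 = 10

10^239 ≡ 10 (mod 11)


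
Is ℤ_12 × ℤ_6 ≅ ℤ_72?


Comparing ℤ_12 × ℤ_6 and ℤ_72:
gcd(12,6) = 6 ≠ 1. Max element order in ℤ_12×ℤ_6 is lcm(12,6) = 12 < 72, so it has no element of order 72

No, ℤ_12 × ℤ_6 ≇ ℤ_72


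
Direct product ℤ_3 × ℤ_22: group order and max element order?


|ℤ_3 × ℤ_22| = 3 × 22 = 66
Max element order = lcm(3,22) = 66
Cyclic? Yes (gcd=1)

|ℤ_3×ℤ_22| = 66, max element order = 66


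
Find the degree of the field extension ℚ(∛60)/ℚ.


∛60 has minimal polynomial x³ - 60 (irreducible over ℚ since 60 is not a perfect cube)

[ℚ(∛60)/ℚ] = 3


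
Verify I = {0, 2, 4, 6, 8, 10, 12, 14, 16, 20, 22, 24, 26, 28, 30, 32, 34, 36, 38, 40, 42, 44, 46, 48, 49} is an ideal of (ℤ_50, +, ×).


Check ideal conditions for I = {0, 2, 4, 6, 8, 10, 12, 14, 16, 20, 22, 24, 26, 28, 30, 32, 34, 36, 38, 40, 42, 44, 46, 48, 49} in ℤ_50:
(1) I is an additive subgroup? No
(2) For r ∈ ℤ_50 and a ∈ I: r·a ∈ I? No  [counterexample: r=2, a=34, r·a mod 50 = 18 ∉ I]

No, I is not an ideal of ℤ_50


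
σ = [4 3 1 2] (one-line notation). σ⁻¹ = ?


To find σ⁻¹, swap domain and range:
σ(1) = 4 → σ⁻¹(4) = 1
σ(2) = 3 → σ⁻¹(3) = 2
σ(3) = 1 → σ⁻¹(1) = 3
σ(4) = 2 → σ⁻¹(2) = 4

σ⁻¹ = [3 4 2 1]


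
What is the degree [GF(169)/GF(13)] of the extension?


GF(169) = GF(13^2), so the extension degree is 2

[GF(169)/GF(13)] = 2


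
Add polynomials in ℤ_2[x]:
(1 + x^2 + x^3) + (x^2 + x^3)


Add coefficients mod 2:
x^0: 1 + 0 = 1 (mod 2)
x^1: 0 + 0 = 0 (mod 2)
x^2: 1 + 1 = 0 (mod 2)
x^3: 1 + 1 = 0 (mod 2)
Result: 1

f + g = 1


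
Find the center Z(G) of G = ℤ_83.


Z(G) = {g ∈ G | gx = xg for all x ∈ G}
ℤ_83 is abelian, so Z(G) = G

Z(ℤ_83) = ℤ_83


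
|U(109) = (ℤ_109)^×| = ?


U(n) is the group of units mod n; |U(n)| = φ(n)
|U(109)| = φ(109) = 108

|U(109) = (ℤ_109)^×| = 108


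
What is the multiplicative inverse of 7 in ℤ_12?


Use the extended Euclidean algorithm to write 1 = 7·s + 12·t; then s mod 12 is the inverse.
Euclidean algorithm:
  7 = 0·12 + 7
  12 = 1·7 + 5
  7 = 1·5 + 2
  5 = 2·2 + 1
  2 = 2·1 + 0
gcd(7,12) = 1
Back-substitution gives: 7·(-5) + 12·(3) = 1
So 7⁻¹ ≡ -5 ≡ 7 (mod 12)
Check: 7 × 7 = 49 ≡ 1 (mod 12) ✓

7⁻¹ ≡ 7 (mod 12)


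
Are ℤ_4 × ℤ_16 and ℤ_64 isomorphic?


Comparing ℤ_4 × ℤ_16 and ℤ_64:
gcd(4,16) = 4 ≠ 1. Max element order in ℤ_4×ℤ_16 is lcm(4,16) = 16 < 64, so it has no element of order 64

No, ℤ_4 × ℤ_16 ≇ ℤ_64


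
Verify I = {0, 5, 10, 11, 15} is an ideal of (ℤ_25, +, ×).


Check ideal conditions for I = {0, 5, 10, 11, 15} in ℤ_25:
(1) I is an additive subgroup? No
(2) For r ∈ ℤ_25 and a ∈ I: r·a ∈ I? No  [counterexample: r=2, a=10, r·a mod 25 = 20 ∉ I]

No, I is not an ideal of ℤ_25


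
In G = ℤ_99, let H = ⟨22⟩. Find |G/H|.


|⟨22⟩| = n / gcd(22, 99) = 99 / 11 = 9
H is normal (ℤ_99 is abelian).
|G/H| = |G| / |H| = 99 / 9 = 11

|G/H| = 11


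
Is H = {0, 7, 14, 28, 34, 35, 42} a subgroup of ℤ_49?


Subgroup test for H = {0, 7, 14, 28, 34, 35, 42} in (ℤ_49, +):
(1) 0 ∈ H? Yes
(2) Closure: for all a,b ∈ H, (a+b) mod 49 ∈ H? No  [counterexample: 7 + 14 = 21 ∉ H]
(3) Inverses: for all a ∈ H, -a mod 49 ∈ H? No

No, H is not a subgroup of ℤ_49


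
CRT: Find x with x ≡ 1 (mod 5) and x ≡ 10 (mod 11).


m₁ = 5, m₂ = 11, gcd = 1, so CRT applies. M = m₁·m₂ = 55
Let M₁ = M/m₁ = 11, M₂ = M/m₂ = 5
Find y₁ ≡ M₁⁻¹ (mod m₁): 11⁻¹ ≡ 1 (mod 5)
Find y₂ ≡ M₂⁻¹ (mod m₂): 5⁻¹ ≡ 9 (mod 11)
x = a₁·M₁·y₁ + a₂·M₂·y₂ = 1·11·1 + 10·5·9 = 461
Reduce mod 55: x ≡ 21
Check: 21 mod 5 = 1 ✓, 21 mod 11 = 10 ✓

x ≡ 21 (mod 55)


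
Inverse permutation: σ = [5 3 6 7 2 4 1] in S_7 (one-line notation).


To find σ⁻¹, swap domain and range:
σ(1) = 5 → σ⁻¹(5) = 1
σ(2) = 3 → σ⁻¹(3) = 2
σ(3) = 6 → σ⁻¹(6) = 3
σ(4) = 7 → σ⁻¹(7) = 4
σ(5) = 2 → σ⁻¹(2) = 5
σ(6) = 4 → σ⁻¹(4) = 6
σ(7) = 1 → σ⁻¹(1) = 7

σ⁻¹ = [7 5 2 6 1 3 4]


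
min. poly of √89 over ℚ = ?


√89 satisfies x² - 89 = 0, irreducible over ℚ since 89 is squarefree

Minimal polynomial: x² - 89


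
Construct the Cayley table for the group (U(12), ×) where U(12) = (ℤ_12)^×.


Elements: {1, 5, 7, 11}
Operation: multiplication mod 12
Entry (a, b) = (a × b) mod 12

Cayley table:
   |  1 |  5 |  7 | 11
 1 |  1 |  5 |  7 | 11
 5 |  5 |  1 | 11 |  7
 7 |  7 | 11 |  1 |  5
11 | 11 |  7 |  5 |  1


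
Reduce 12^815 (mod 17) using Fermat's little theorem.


Fermat's little theorem: if p is prime and gcd(a,p)=1, then a^(p-1) ≡ 1 (mod p)
p = 17 is prime, gcd(12,17) = 1
Reduce exponent: 815 mod 16 = 15
So 12^815 ≡ 12^15 (mod 17)
12^15 mod 17 = 10

12^815 ≡ 10 (mod 17)


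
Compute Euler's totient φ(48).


Factor n: 48 = 2^4 × 3
φ(n) = n · ∏(1 - 1/p) over distinct primes p | n
φ(48) = 48 · (1 - 1/2) · (1 - 1/3) = 16

φ(48) = 16


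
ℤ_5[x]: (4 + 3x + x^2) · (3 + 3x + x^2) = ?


Expand and collect like terms; reduce coefficients mod 5:
x^0: 4·3 = 12 ≡ 2 (mod 5)
x^1: 4·3 + 3·3 = 21 ≡ 1 (mod 5)
x^2: 4·1 + 3·3 + 1·3 = 16 ≡ 1 (mod 5)
x^3: 3·1 + 1·3 = 6 ≡ 1 (mod 5)
x^4: 1·1 = 1 ≡ 1 (mod 5)
Result: 2 + x + x^2 + x^3 + x^4

f · g = 2 + x + x^2 + x^3 + x^4


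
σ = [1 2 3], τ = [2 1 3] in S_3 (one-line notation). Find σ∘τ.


σ∘τ: apply τ first, then σ
1 →τ 2 →σ 2
2 →τ 1 →σ 1
3 →τ 3 →σ 3

σ∘τ = [2 1 3]


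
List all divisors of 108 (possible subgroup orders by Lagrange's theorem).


Lagrange's theorem: |H| divides |G|
|G| = 108
Divisors of 108: 1, 2, 3, 4, 6, 9, 12, 18, 27, 36, 54, 108

Possible subgroup orders: {1, 2, 3, 4, 6, 9, 12, 18, 27, 36, 54, 108}


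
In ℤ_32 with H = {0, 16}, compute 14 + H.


14 + H = {14 + h (mod 32) : h ∈ H}
14+0=14, 14+16=30

14 + H = {14, 30}


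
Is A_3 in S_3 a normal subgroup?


H = A_3 in S_3
A_3 has index 2 in S_3, and every subgroup of index 2 is normal

Yes, normal subgroup


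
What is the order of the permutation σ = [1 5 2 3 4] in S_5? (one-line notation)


Cycle decomposition: (2 5 4 3)
Cycle lengths: 4
Order = lcm(4) = 4

ord(σ) = 4


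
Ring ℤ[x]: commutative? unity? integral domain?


Polynomial ring over ℤ (an integral domain) is a commutative integral domain with unity 1
Commutative: Yes
Integral domain: Yes
Has unity: Yes

ℤ[x]: Commutative=Yes, Unity=Yes


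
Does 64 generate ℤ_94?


g generates ℤ_n iff gcd(g, n) = 1
gcd(64, 94) = 2
Since gcd = 2 ≠ 1, ⟨64⟩ has order 47 < 94, so 64 is not a generator.

No, 64 does not generate ℤ_94


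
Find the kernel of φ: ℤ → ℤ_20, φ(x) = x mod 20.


Kernel = preimage of identity
ker(φ) = {x ∈ ℤ : x ≡ 0 (mod 20)} = 20ℤ = {0, ±20, ±40, ...}

ker(φ) = 20ℤ


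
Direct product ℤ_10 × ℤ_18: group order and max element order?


|ℤ_10 × ℤ_18| = 10 × 18 = 180
Max element order = lcm(10,18) = 90
Cyclic? No (gcd=2)

|ℤ_10×ℤ_18| = 180, max element order = 90


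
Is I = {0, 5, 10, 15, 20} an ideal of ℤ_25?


Check ideal conditions for I = {0, 5, 10, 15, 20} in ℤ_25:
(1) I is an additive subgroup? Yes
(2) For r ∈ ℤ_25 and a ∈ I: r·a ∈ I? Yes

Yes, I is an ideal of ℤ_25


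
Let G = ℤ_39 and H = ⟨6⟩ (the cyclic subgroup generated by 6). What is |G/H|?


|⟨6⟩| = n / gcd(6, 39) = 39 / 3 = 13
H is normal (ℤ_39 is abelian).
|G/H| = |G| / |H| = 39 / 13 = 3

|G/H| = 3


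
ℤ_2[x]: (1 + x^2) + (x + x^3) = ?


Add coefficients mod 2:
x^0: 1 + 0 = 1 (mod 2)
x^1: 0 + 1 = 1 (mod 2)
x^2: 1 + 0 = 1 (mod 2)
x^3: 0 + 1 = 1 (mod 2)
Result: 1 + x + x^2 + x^3

f + g = 1 + x + x^2 + x^3


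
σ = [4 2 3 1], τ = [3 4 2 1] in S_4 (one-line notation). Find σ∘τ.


σ∘τ: apply τ first, then σ
1 →τ 3 →σ 3
2 →τ 4 →σ 1
3 →τ 2 →σ 2
4 →τ 1 →σ 4

σ∘τ = [3 1 2 4]


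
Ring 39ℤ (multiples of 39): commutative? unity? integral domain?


39ℤ is a commutative ring under +,× but has no multiplicative identity (1 ∉ 39ℤ); it has no zero divisors, but without unity it is not an integral domain
Commutative: Yes
Integral domain: No
Has unity: No

39ℤ (multiples of 39): Commutative=Yes, Unity=No


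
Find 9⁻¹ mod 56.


Use the extended Euclidean algorithm to write 1 = 9·s + 56·t; then s mod 56 is the inverse.
Euclidean algorithm:
  9 = 0·56 + 9
  56 = 6·9 + 2
  9 = 4·2 + 1
  2 = 2·1 + 0
gcd(9,56) = 1
Back-substitution gives: 9·(25) + 56·(-4) = 1
So 9⁻¹ ≡ 25 ≡ 25 (mod 56)
Check: 9 × 25 = 225 ≡ 1 (mod 56) ✓

9⁻¹ ≡ 25 (mod 56)


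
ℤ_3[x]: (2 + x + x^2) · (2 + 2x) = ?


Expand and collect like terms; reduce coefficients mod 3:
x^0: 2·2 = 4 ≡ 1 (mod 3)
x^1: 2·2 + 1·2 = 6 ≡ 0 (mod 3)
x^2: 1·2 + 1·2 = 4 ≡ 1 (mod 3)
x^3: 1·2 = 2 ≡ 2 (mod 3)
Result: 1 + x^2 + 2x^3

f · g = 1 + x^2 + 2x^3


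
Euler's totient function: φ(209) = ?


Factor n: 209 = 11 × 19
φ(n) = n · ∏(1 - 1/p) over distinct primes p | n
φ(209) = 209 · (1 - 1/11) · (1 - 1/19) = 180

φ(209) = 180


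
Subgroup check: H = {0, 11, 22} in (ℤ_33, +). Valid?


Subgroup test for H = {0, 11, 22} in (ℤ_33, +):
(1) 0 ∈ H? Yes
(2) Closure: for all a,b ∈ H, (a+b) mod 33 ∈ H? Yes
(3) Inverses: for all a ∈ H, -a mod 33 ∈ H? Yes

Yes, H is a subgroup of ℤ_33


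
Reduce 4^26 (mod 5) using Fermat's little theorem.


Fermat's little theorem: if p is prime and gcd(a,p)=1, then a^(p-1) ≡ 1 (mod p)
p = 5 is prime, gcd(4,5) = 1
Reduce exponent: 26 mod 4 = 2
So 4^26 ≡ 4^2 (mod 5)
4^2 mod 5 = 1

4^26 ≡ 1 (mod 5)


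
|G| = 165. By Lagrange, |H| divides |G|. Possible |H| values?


Lagrange's theorem: |H| divides |G|
|G| = 165
Divisors of 165: 1, 3, 5, 11, 15, 33, 55, 165

Possible subgroup orders: {1, 3, 5, 11, 15, 33, 55, 165}


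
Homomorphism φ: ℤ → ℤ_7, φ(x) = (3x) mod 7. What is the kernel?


Kernel = preimage of identity
ker(φ) = {x ∈ ℤ : 3x ≡ 0 (mod 7)}. gcd(3,7) = 1, so 3x ≡ 0 (mod 7) ⟺ x ≡ 0 (mod 7/1 = 7). Hence ker(φ) = 7ℤ

ker(φ) = 7ℤ


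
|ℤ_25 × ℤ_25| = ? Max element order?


|ℤ_25 × ℤ_25| = 25 × 25 = 625
Max element order = lcm(25,25) = 25
Cyclic? No (gcd=25)

|ℤ_25×ℤ_25| = 625, max element order = 25


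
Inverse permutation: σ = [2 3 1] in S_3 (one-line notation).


To find σ⁻¹, swap domain and range:
σ(1) = 2 → σ⁻¹(2) = 1
σ(2) = 3 → σ⁻¹(3) = 2
σ(3) = 1 → σ⁻¹(1) = 3

σ⁻¹ = [3 1 2]


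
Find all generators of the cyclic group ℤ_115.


g generates ℤ_n iff gcd(g,n) = 1
Prime factors of 115: 5, 23
Generators are g ∈ {1,...,114} not divisible by any of these primes.
Generators: {1, 2, 3, 4, 6, 7, 8, 9, 11, 12, 13, 14, 16, 17, 18, 19, 21, 22, 24, 26, 27, 28, 29, 31, 32, 33, 34, 36, 37, 38, 39, 41, 42, 43, 44, 47, 48, 49, 51, 52, 53, 54, 56, 57, 58, 59, 61, 62, 63, 64, 66, 67, 68, 71, 72, 73, 74, 76, 77, 78, 79, 81, 82, 83, 84, 86, 87, 88, 89, 91, 93, 94, 96, 97, 98, 99, 101, 102, 103, 104, 106, 107, 108, 109, 111, 112, 113, 114}
Number of generators = φ(115) = 88

Generators of ℤ_115 = {1, 2, 3, 4, 6, 7, 8, 9, 11, 12, 13, 14, 16, 17, 18, 19, 21, 22, 24, 26, 27, 28, 29, 31, 32, 33, 34, 36, 37, 38, 39, 41, 42, 43, 44, 47, 48, 49, 51, 52, 53, 54, 56, 57, 58, 59, 61, 62, 63, 64, 66, 67, 68, 71, 72, 73, 74, 76, 77, 78, 79, 81, 82, 83, 84, 86, 87, 88, 89, 91, 93, 94, 96, 97, 98, 99, 101, 102, 103, 104, 106, 107, 108, 109, 111, 112, 113, 114}


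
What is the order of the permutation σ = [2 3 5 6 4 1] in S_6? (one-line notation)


Cycle decomposition: (1 2 3 5 4 6)
Cycle lengths: 6
Order = lcm(6) = 6

ord(σ) = 6


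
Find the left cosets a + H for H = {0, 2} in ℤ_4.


H = {0, 2}, |H| = 2
Number of cosets = |G|/|H| = 4/2 = 2
0 + H = {0, 2}
1 + H = {1, 3}

Cosets: 0+H={0,2}; 1+H={1,3}


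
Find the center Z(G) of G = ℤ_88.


Z(G) = {g ∈ G | gx = xg for all x ∈ G}
ℤ_88 is abelian, so Z(G) = G

Z(ℤ_88) = ℤ_88


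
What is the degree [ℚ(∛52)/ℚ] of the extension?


∛52 has minimal polynomial x³ - 52 (irreducible over ℚ since 52 is not a perfect cube)

[ℚ(∛52)/ℚ] = 3


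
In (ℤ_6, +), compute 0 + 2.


Operation: addition mod 6
0 + 2 = (a + b) mod 6 with a = 0, b = 2

0 + 2 = 2


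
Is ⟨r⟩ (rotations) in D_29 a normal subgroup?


H = ⟨r⟩ (rotations) in D_29
The rotation subgroup ⟨r⟩ has index 2 in D_29, so it is normal

Yes, normal subgroup


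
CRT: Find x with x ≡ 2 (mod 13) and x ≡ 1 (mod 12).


m₁ = 13, m₂ = 12, gcd = 1, so CRT applies. M = m₁·m₂ = 156
Let M₁ = M/m₁ = 12, M₂ = M/m₂ = 13
Find y₁ ≡ M₁⁻¹ (mod m₁): 12⁻¹ ≡ 12 (mod 13)
Find y₂ ≡ M₂⁻¹ (mod m₂): 13⁻¹ ≡ 1 (mod 12)
x = a₁·M₁·y₁ + a₂·M₂·y₂ = 2·12·12 + 1·13·1 = 301
Reduce mod 156: x ≡ 145
Check: 145 mod 13 = 2 ✓, 145 mod 12 = 1 ✓

x ≡ 145 (mod 156)


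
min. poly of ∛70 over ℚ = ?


∛70 satisfies x³ - 70 = 0, irreducible over ℚ (no rational root; 70 is not a perfect cube)

Minimal polynomial: x³ - 70


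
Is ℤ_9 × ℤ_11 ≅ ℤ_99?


Comparing ℤ_9 × ℤ_11 and ℤ_99:
gcd(9,11) = 1, so ℤ_9 × ℤ_11 ≅ ℤ_99 (CRT)

Yes, ℤ_9 × ℤ_11 ≅ ℤ_99


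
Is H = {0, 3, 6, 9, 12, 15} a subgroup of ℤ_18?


Subgroup test for H = {0, 3, 6, 9, 12, 15} in (ℤ_18, +):
(1) 0 ∈ H? Yes
(2) Closure: for all a,b ∈ H, (a+b) mod 18 ∈ H? Yes
(3) Inverses: for all a ∈ H, -a mod 18 ∈ H? Yes

Yes, H is a subgroup of ℤ_18


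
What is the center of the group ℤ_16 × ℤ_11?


Z(G) = {g ∈ G | gx = xg for all x ∈ G}
Direct product of abelian groups is abelian, so Z(G) = G

Z(ℤ_16 × ℤ_11) = ℤ_16 × ℤ_11


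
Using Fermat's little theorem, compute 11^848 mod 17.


Fermat's little theorem: if p is prime and gcd(a,p)=1, then a^(p-1) ≡ 1 (mod p)
p = 17 is prime, gcd(11,17) = 1
Reduce exponent: 848 mod 16 = 0
So 11^848 ≡ 11^0 (mod 17)
11^0 = 1

11^848 ≡ 1 (mod 17)


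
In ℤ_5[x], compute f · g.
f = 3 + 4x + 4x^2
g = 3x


Expand and collect like terms; reduce coefficients mod 5:
x^0: 3·0 = 0 ≡ 0 (mod 5)
x^1: 3·3 + 4·0 = 9 ≡ 4 (mod 5)
x^2: 4·3 + 4·0 = 12 ≡ 2 (mod 5)
x^3: 4·3 = 12 ≡ 2 (mod 5)
Result: 4x + 2x^2 + 2x^3

f · g = 4x + 2x^2 + 2x^3


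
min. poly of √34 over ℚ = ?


√34 satisfies x² - 34 = 0, irreducible over ℚ since 34 is squarefree

Minimal polynomial: x² - 34


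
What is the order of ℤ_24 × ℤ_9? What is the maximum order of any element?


|ℤ_24 × ℤ_9| = 24 × 9 = 216
Max element order = lcm(24,9) = 72
Cyclic? No (gcd=3)

|ℤ_24×ℤ_9| = 216, max element order = 72


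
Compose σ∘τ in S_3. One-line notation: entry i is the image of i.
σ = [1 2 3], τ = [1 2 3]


σ∘τ: apply τ first, then σ
1 →τ 1 →σ 1
2 →τ 2 →σ 2
3 →τ 3 →σ 3

σ∘τ = [1 2 3]


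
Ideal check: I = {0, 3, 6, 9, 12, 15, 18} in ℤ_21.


Check ideal conditions for I = {0, 3, 6, 9, 12, 15, 18} in ℤ_21:
(1) I is an additive subgroup? Yes
(2) For r ∈ ℤ_21 and a ∈ I: r·a ∈ I? Yes

Yes, I is an ideal of ℤ_21


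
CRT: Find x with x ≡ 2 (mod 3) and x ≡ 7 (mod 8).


m₁ = 3, m₂ = 8, gcd = 1, so CRT applies. M = m₁·m₂ = 24
Let M₁ = M/m₁ = 8, M₂ = M/m₂ = 3
Find y₁ ≡ M₁⁻¹ (mod m₁): 8⁻¹ ≡ 2 (mod 3)
Find y₂ ≡ M₂⁻¹ (mod m₂): 3⁻¹ ≡ 3 (mod 8)
x = a₁·M₁·y₁ + a₂·M₂·y₂ = 2·8·2 + 7·3·3 = 95
Reduce mod 24: x ≡ 23
Check: 23 mod 3 = 2 ✓, 23 mod 8 = 7 ✓

x ≡ 23 (mod 24)


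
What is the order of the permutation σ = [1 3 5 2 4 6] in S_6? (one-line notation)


Cycle decomposition: (2 3 5 4)
Cycle lengths: 4
Order = lcm(4) = 4

ord(σ) = 4


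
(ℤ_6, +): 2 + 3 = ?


Operation: addition mod 6
2 + 3 = (a + b) mod 6 with a = 2, b = 3

2 + 3 = 5


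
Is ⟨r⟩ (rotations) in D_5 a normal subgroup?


H = ⟨r⟩ (rotations) in D_5
The rotation subgroup ⟨r⟩ has index 2 in D_5, so it is normal

Yes, normal subgroup


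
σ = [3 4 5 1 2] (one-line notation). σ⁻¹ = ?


To find σ⁻¹, swap domain and range:
σ(1) = 3 → σ⁻¹(3) = 1
σ(2) = 4 → σ⁻¹(4) = 2
σ(3) = 5 → σ⁻¹(5) = 3
σ(4) = 1 → σ⁻¹(1) = 4
σ(5) = 2 → σ⁻¹(2) = 5

σ⁻¹ = [4 5 1 2 3]


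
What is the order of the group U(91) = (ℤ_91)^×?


U(n) is the group of units mod n; |U(n)| = φ(n)
|U(91)| = φ(91) = 72

|U(91) = (ℤ_91)^×| = 72


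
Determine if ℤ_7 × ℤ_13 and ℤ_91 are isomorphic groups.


Comparing ℤ_7 × ℤ_13 and ℤ_91:
gcd(7,13) = 1, so ℤ_7 × ℤ_13 ≅ ℤ_91 (CRT)

Yes, ℤ_7 × ℤ_13 ≅ ℤ_91


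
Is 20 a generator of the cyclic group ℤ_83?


g generates ℤ_n iff gcd(g, n) = 1
gcd(20, 83) = 1
Since gcd = 1, 20 is a generator.

Yes, 20 generates ℤ_83


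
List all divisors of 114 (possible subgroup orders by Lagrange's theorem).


Lagrange's theorem: |H| divides |G|
|G| = 114
Divisors of 114: 1, 2, 3, 6, 19, 38, 57, 114

Possible subgroup orders: {1, 2, 3, 6, 19, 38, 57, 114}


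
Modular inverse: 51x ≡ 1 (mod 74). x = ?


Use the extended Euclidean algorithm to write 1 = 51·s + 74·t; then s mod 74 is the inverse.
Euclidean algorithm:
  51 = 0·74 + 51
  74 = 1·51 + 23
  51 = 2·23 + 5
  23 = 4·5 + 3
  5 = 1·3 + 2
  3 = 1·2 + 1
  2 = 2·1 + 0
gcd(51,74) = 1
Back-substitution gives: 51·(-29) + 74·(20) = 1
So 51⁻¹ ≡ -29 ≡ 45 (mod 74)
Check: 51 × 45 = 2295 ≡ 1 (mod 74) ✓

51⁻¹ ≡ 45 (mod 74)


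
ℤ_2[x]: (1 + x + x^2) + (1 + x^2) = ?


Add coefficients mod 2:
x^0: 1 + 1 = 0 (mod 2)
x^1: 1 + 0 = 1 (mod 2)
x^2: 1 + 1 = 0 (mod 2)
Result: x

f + g = x


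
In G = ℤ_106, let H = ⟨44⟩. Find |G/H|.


|⟨44⟩| = n / gcd(44, 106) = 106 / 2 = 53
H is normal (ℤ_106 is abelian).
|G/H| = |G| / |H| = 106 / 53 = 2

|G/H| = 2


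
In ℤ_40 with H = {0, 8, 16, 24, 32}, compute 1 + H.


1 + H = {1 + h (mod 40) : h ∈ H}
1+0=1, 1+8=9, 1+16=17, 1+24=25, 1+32=33

1 + H = {1, 9, 17, 25, 33}


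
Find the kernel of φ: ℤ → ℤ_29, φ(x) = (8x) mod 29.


Kernel = preimage of identity
ker(φ) = {x ∈ ℤ : 8x ≡ 0 (mod 29)}. gcd(8,29) = 1, so 8x ≡ 0 (mod 29) ⟺ x ≡ 0 (mod 29/1 = 29). Hence ker(φ) = 29ℤ

ker(φ) = 29ℤ


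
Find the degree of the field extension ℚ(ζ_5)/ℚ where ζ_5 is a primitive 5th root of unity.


[ℚ(ζ_n):ℚ] = deg Φ_n(x) = φ(n). Here φ(5) = 4

[ℚ(ζ_5)/ℚ where ζ_5 is a primitive 5th root of unity] = 4


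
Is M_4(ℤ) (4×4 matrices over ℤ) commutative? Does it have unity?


Matrix multiplication is non-commutative for n ≥ 2; the identity matrix I is the unity; singular matrices give zero divisors, so not an integral domain
Commutative: No
Integral domain: No
Has unity: Yes

M_4(ℤ) (4×4 matrices over ℤ): Commutative=No, Unity=Yes


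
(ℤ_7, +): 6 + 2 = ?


Operation: addition mod 7
6 + 2 = (a + b) mod 7 with a = 6, b = 2

6 + 2 = 1


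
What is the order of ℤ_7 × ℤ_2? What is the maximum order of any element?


|ℤ_7 × ℤ_2| = 7 × 2 = 14
Max element order = lcm(7,2) = 14
Cyclic? Yes (gcd=1)

|ℤ_7×ℤ_2| = 14, max element order = 14


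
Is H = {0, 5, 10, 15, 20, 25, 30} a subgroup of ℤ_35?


Subgroup test for H = {0, 5, 10, 15, 20, 25, 30} in (ℤ_35, +):
(1) 0 ∈ H? Yes
(2) Closure: for all a,b ∈ H, (a+b) mod 35 ∈ H? Yes
(3) Inverses: for all a ∈ H, -a mod 35 ∈ H? Yes

Yes, H is a subgroup of ℤ_35


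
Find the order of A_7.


|A_n| = n!/2 (even permutations)
|A_7| = 7!/2 = 5040/2 = 2520

|A_7| = 2520


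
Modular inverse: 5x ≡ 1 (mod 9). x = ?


Use the extended Euclidean algorithm to write 1 = 5·s + 9·t; then s mod 9 is the inverse.
Euclidean algorithm:
  5 = 0·9 + 5
  9 = 1·5 + 4
  5 = 1·4 + 1
  4 = 4·1 + 0
gcd(5,9) = 1
Back-substitution gives: 5·(2) + 9·(-1) = 1
So 5⁻¹ ≡ 2 ≡ 2 (mod 9)
Check: 5 × 2 = 10 ≡ 1 (mod 9) ✓

5⁻¹ ≡ 2 (mod 9)


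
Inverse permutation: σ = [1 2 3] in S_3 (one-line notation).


To find σ⁻¹, swap domain and range:
σ(1) = 1 → σ⁻¹(1) = 1
σ(2) = 2 → σ⁻¹(2) = 2
σ(3) = 3 → σ⁻¹(3) = 3

σ⁻¹ = [1 2 3]


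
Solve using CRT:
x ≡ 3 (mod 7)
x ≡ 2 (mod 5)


m₁ = 7, m₂ = 5, gcd = 1, so CRT applies. M = m₁·m₂ = 35
Let M₁ = M/m₁ = 5, M₂ = M/m₂ = 7
Find y₁ ≡ M₁⁻¹ (mod m₁): 5⁻¹ ≡ 3 (mod 7)
Find y₂ ≡ M₂⁻¹ (mod m₂): 7⁻¹ ≡ 3 (mod 5)
x = a₁·M₁·y₁ + a₂·M₂·y₂ = 3·5·3 + 2·7·3 = 87
Reduce mod 35: x ≡ 17
Check: 17 mod 7 = 3 ✓, 17 mod 5 = 2 ✓

x ≡ 17 (mod 35)


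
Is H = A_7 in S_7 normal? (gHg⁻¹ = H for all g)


H = A_7 in S_7
A_7 has index 2 in S_7, and every subgroup of index 2 is normal

Yes, normal subgroup


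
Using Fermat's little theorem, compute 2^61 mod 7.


Fermat's little theorem: if p is prime and gcd(a,p)=1, then a^(p-1) ≡ 1 (mod p)
p = 7 is prime, gcd(2,7) = 1
Reduce exponent: 61 mod 6 = 1
So 2^61 ≡ 2^1 (mod 7)
2^1 mod 7 = 2

2^61 ≡ 2 (mod 7)


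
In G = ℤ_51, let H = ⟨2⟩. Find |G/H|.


|⟨2⟩| = n / gcd(2, 51) = 51 / 1 = 51
H is normal (ℤ_51 is abelian).
|G/H| = |G| / |H| = 51 / 51 = 1

|G/H| = 1


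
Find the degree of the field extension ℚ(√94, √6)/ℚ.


[ℚ(√94,√6):ℚ] = [ℚ(√94,√6):ℚ(√94)]·[ℚ(√94):ℚ] = 2·2 = 4

[ℚ(√94, √6)/ℚ] = 4


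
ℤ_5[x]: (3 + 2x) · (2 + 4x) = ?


Expand and collect like terms; reduce coefficients mod 5:
x^0: 3·2 = 6 ≡ 1 (mod 5)
x^1: 3·4 + 2·2 = 16 ≡ 1 (mod 5)
x^2: 2·4 = 8 ≡ 3 (mod 5)
Result: 1 + x + 3x^2

f · g = 1 + x + 3x^2


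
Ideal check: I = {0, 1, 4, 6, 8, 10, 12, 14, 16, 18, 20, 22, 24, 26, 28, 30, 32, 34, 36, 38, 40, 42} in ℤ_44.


Check ideal conditions for I = {0, 1, 4, 6, 8, 10, 12, 14, 16, 18, 20, 22, 24, 26, 28, 30, 32, 34, 36, 38, 40, 42} in ℤ_44:
(1) I is an additive subgroup? No
(2) For r ∈ ℤ_44 and a ∈ I: r·a ∈ I? No  [counterexample: r=2, a=1, r·a mod 44 = 2 ∉ I]

No, I is not an ideal of ℤ_44


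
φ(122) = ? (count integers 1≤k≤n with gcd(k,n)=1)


Factor n: 122 = 2 × 61
φ(n) = n · ∏(1 - 1/p) over distinct primes p | n
φ(122) = 122 · (1 - 1/2) · (1 - 1/61) = 60

φ(122) = 60


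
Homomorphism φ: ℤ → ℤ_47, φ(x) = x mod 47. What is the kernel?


Kernel = preimage of identity
ker(φ) = {x ∈ ℤ : x ≡ 0 (mod 47)} = 47ℤ = {0, ±47, ±94, ...}

ker(φ) = 47ℤ


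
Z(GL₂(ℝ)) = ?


Z(G) = {g ∈ G | gx = xg for all x ∈ G}
Only scalar multiples of the identity commute with all invertible matrices

Z(GL₂(ℝ)) = {aI : a ∈ ℝ, a ≠ 0}


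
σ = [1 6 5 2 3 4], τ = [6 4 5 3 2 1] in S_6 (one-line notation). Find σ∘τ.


σ∘τ: apply τ first, then σ
1 →τ 6 →σ 4
2 →τ 4 →σ 2
3 →τ 5 →σ 3
4 →τ 3 →σ 5
5 →τ 2 →σ 6
6 →τ 1 →σ 1

σ∘τ = [4 2 3 5 6 1]


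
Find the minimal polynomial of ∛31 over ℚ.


∛31 satisfies x³ - 31 = 0, irreducible over ℚ (no rational root; 31 is not a perfect cube)

Minimal polynomial: x³ - 31


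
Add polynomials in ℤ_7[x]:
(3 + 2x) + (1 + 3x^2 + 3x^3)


Add coefficients mod 7:
x^0: 3 + 1 = 4 (mod 7)
x^1: 2 + 0 = 2 (mod 7)
x^2: 0 + 3 = 3 (mod 7)
x^3: 0 + 3 = 3 (mod 7)
Result: 4 + 2x + 3x^2 + 3x^3

f + g = 4 + 2x + 3x^2 + 3x^3


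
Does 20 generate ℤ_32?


g generates ℤ_n iff gcd(g, n) = 1
gcd(20, 32) = 4
Since gcd = 4 ≠ 1, ⟨20⟩ has order 8 < 32, so 20 is not a generator.

No, 20 does not generate ℤ_32


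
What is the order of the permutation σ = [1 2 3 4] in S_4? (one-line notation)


Cycle decomposition: identity (all elements fixed)
Order = 1 (identity has order 1)

ord(σ) = 1


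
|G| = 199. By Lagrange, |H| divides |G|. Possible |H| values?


Lagrange's theorem: |H| divides |G|
|G| = 199
Divisors of 199: 1, 199

Possible subgroup orders: {1, 199}


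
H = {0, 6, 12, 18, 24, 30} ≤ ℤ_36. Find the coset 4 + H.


4 + H = {4 + h (mod 36) : h ∈ H}
4+0=4, 4+6=10, 4+12=16, 4+18=22, 4+24=28, 4+30=34

4 + H = {4, 10, 16, 22, 28, 34}


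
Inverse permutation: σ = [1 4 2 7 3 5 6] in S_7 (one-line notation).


To find σ⁻¹, swap domain and range:
σ(1) = 1 → σ⁻¹(1) = 1
σ(2) = 4 → σ⁻¹(4) = 2
σ(3) = 2 → σ⁻¹(2) = 3
σ(4) = 7 → σ⁻¹(7) = 4
σ(5) = 3 → σ⁻¹(3) = 5
σ(6) = 5 → σ⁻¹(5) = 6
σ(7) = 6 → σ⁻¹(6) = 7

σ⁻¹ = [1 3 5 2 6 7 4]


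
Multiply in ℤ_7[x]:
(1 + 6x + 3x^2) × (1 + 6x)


Expand and collect like terms; reduce coefficients mod 7:
x^0: 1·1 = 1 ≡ 1 (mod 7)
x^1: 1·6 + 6·1 = 12 ≡ 5 (mod 7)
x^2: 6·6 + 3·1 = 39 ≡ 4 (mod 7)
x^3: 3·6 = 18 ≡ 4 (mod 7)
Result: 1 + 5x + 4x^2 + 4x^3

f · g = 1 + 5x + 4x^2 + 4x^3


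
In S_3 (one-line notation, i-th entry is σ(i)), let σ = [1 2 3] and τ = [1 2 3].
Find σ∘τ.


σ∘τ: apply τ first, then σ
1 →τ 1 →σ 1
2 →τ 2 →σ 2
3 →τ 3 →σ 3

σ∘τ = [1 2 3]


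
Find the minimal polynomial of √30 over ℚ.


√30 satisfies x² - 30 = 0, irreducible over ℚ since 30 is squarefree

Minimal polynomial: x² - 30


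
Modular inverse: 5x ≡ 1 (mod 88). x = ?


Use the extended Euclidean algorithm to write 1 = 5·s + 88·t; then s mod 88 is the inverse.
Euclidean algorithm:
  5 = 0·88 + 5
  88 = 17·5 + 3
  5 = 1·3 + 2
  3 = 1·2 + 1
  2 = 2·1 + 0
gcd(5,88) = 1
Back-substitution gives: 5·(-35) + 88·(2) = 1
So 5⁻¹ ≡ -35 ≡ 53 (mod 88)
Check: 5 × 53 = 265 ≡ 1 (mod 88) ✓

5⁻¹ ≡ 53 (mod 88)


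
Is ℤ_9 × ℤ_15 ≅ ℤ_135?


Comparing ℤ_9 × ℤ_15 and ℤ_135:
gcd(9,15) = 3 ≠ 1. Max element order in ℤ_9×ℤ_15 is lcm(9,15) = 45 < 135, so it has no element of order 135

No, ℤ_9 × ℤ_15 ≇ ℤ_135


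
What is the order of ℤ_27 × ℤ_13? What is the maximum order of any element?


|ℤ_27 × ℤ_13| = 27 × 13 = 351
Max element order = lcm(27,13) = 351
Cyclic? Yes (gcd=1)

|ℤ_27×ℤ_13| = 351, max element order = 351


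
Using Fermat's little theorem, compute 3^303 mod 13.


Fermat's little theorem: if p is prime and gcd(a,p)=1, then a^(p-1) ≡ 1 (mod p)
p = 13 is prime, gcd(3,13) = 1
Reduce exponent: 303 mod 12 = 3
So 3^303 ≡ 3^3 (mod 13)
3^3 mod 13 = 1

3^303 ≡ 1 (mod 13)


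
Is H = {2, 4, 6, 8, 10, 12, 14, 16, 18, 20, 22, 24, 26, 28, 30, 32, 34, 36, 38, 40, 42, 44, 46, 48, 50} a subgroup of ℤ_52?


Subgroup test for H = {2, 4, 6, 8, 10, 12, 14, 16, 18, 20, 22, 24, 26, 28, 30, 32, 34, 36, 38, 40, 42, 44, 46, 48, 50} in (ℤ_52, +):
(1) 0 ∈ H? No
(2) Closure: for all a,b ∈ H, (a+b) mod 52 ∈ H? No  [counterexample: 2 + 50 = 0 ∉ H]
(3) Inverses: for all a ∈ H, -a mod 52 ∈ H? Yes

No, H is not a subgroup of ℤ_52


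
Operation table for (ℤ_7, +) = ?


Elements: {0, 1, 2, 3, 4, 5, 6}
Operation: addition mod 7
Entry (a, b) = (a + b) mod 7

Cayley table:
  | 0 | 1 | 2 | 3 | 4 | 5 | 6
0 | 0 | 1 | 2 | 3 | 4 | 5 | 6
1 | 1 | 2 | 3 | 4 | 5 | 6 | 0
2 | 2 | 3 | 4 | 5 | 6 | 0 | 1
3 | 3 | 4 | 5 | 6 | 0 | 1 | 2
4 | 4 | 5 | 6 | 0 | 1 | 2 | 3
5 | 5 | 6 | 0 | 1 | 2 | 3 | 4
6 | 6 | 0 | 1 | 2 | 3 | 4 | 5


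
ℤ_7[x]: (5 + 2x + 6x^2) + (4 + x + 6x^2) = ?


Add coefficients mod 7:
x^0: 5 + 4 = 2 (mod 7)
x^1: 2 + 1 = 3 (mod 7)
x^2: 6 + 6 = 5 (mod 7)
Result: 2 + 3x + 5x^2

f + g = 2 + 3x + 5x^2


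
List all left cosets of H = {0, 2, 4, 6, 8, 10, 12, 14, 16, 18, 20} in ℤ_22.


H = {0, 2, 4, 6, 8, 10, 12, 14, 16, 18, 20}, |H| = 11
Number of cosets = |G|/|H| = 22/11 = 2
0 + H = {0, 2, 4, 6, 8, 10, 12, 14, 16, 18, 20}
1 + H = {1, 3, 5, 7, 9, 11, 13, 15, 17, 19, 21}

Cosets: 0+H={0,2,4,6,8,10,12,14,16,18,20}; 1+H={1,3,5,7,9,11,13,15,17,19,21}


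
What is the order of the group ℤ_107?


ℤ_n has n elements.

|ℤ_107| = 107


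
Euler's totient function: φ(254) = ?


Factor n: 254 = 2 × 127
φ(n) = n · ∏(1 - 1/p) over distinct primes p | n
φ(254) = 254 · (1 - 1/2) · (1 - 1/127) = 126

φ(254) = 126


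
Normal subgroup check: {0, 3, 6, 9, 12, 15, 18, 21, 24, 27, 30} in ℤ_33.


H = {0, 3, 6, 9, 12, 15, 18, 21, 24, 27, 30} in ℤ_33
ℤ_33 is abelian; every subgroup of an abelian group is normal

Yes, normal subgroup


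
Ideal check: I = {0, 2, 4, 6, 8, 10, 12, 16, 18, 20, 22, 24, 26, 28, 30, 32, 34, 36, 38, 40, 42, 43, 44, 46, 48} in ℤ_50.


Check ideal conditions for I = {0, 2, 4, 6, 8, 10, 12, 16, 18, 20, 22, 24, 26, 28, 30, 32, 34, 36, 38, 40, 42, 43, 44, 46, 48} in ℤ_50:
(1) I is an additive subgroup? No
(2) For r ∈ ℤ_50 and a ∈ I: r·a ∈ I? No  [counterexample: r=2, a=32, r·a mod 50 = 14 ∉ I]

No, I is not an ideal of ℤ_50


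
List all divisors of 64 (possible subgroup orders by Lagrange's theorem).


Lagrange's theorem: |H| divides |G|
|G| = 64
Divisors of 64: 1, 2, 4, 8, 16, 32, 64

Possible subgroup orders: {1, 2, 4, 8, 16, 32, 64}


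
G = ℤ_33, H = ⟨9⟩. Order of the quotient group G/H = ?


|⟨9⟩| = n / gcd(9, 33) = 33 / 3 = 11
H is normal (ℤ_33 is abelian).
|G/H| = |G| / |H| = 33 / 11 = 3

|G/H| = 3


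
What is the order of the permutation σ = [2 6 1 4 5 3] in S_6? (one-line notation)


Cycle decomposition: (1 2 6 3)
Cycle lengths: 4
Order = lcm(4) = 4

ord(σ) = 4


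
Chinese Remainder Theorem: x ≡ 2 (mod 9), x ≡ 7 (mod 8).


m₁ = 9, m₂ = 8, gcd = 1, so CRT applies. M = m₁·m₂ = 72
Let M₁ = M/m₁ = 8, M₂ = M/m₂ = 9
Find y₁ ≡ M₁⁻¹ (mod m₁): 8⁻¹ ≡ 8 (mod 9)
Find y₂ ≡ M₂⁻¹ (mod m₂): 9⁻¹ ≡ 1 (mod 8)
x = a₁·M₁·y₁ + a₂·M₂·y₂ = 2·8·8 + 7·9·1 = 191
Reduce mod 72: x ≡ 47
Check: 47 mod 9 = 2 ✓, 47 mod 8 = 7 ✓

x ≡ 47 (mod 72)


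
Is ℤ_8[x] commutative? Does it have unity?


ℤ_8 has zero divisors (2·4 ≡ 0), and these lift to constant zero divisors in ℤ_8[x]; so not an integral domain
Commutative: Yes
Integral domain: No
Has unity: Yes

ℤ_8[x]: Commutative=Yes, Unity=Yes


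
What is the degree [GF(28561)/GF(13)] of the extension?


GF(28561) = GF(13^4), so the extension degree is 4

[GF(28561)/GF(13)] = 4


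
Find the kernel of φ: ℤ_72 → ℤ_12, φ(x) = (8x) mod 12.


Kernel = preimage of identity
ker(φ) = {x ∈ ℤ_72 : 8x ≡ 0 (mod 12)}. Since 12 | 72, φ is well-defined. The kernel is the cyclic subgroup ⟨3⟩ of ℤ_72 (order 24), i.e. {0, 3, 6, 9, 12, 15, 18, 21, 24, 27, 30, 33, 36, 39, 42, 45, 48, 51, 54, 57, 60, 63, 66, 69}

ker(φ) = {0, 3, 6, 9, 12, 15, 18, 21, 24, 27, 30, 33, 36, 39, 42, 45, 48, 51, 54, 57, 60, 63, 66, 69}


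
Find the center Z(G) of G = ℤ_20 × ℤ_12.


Z(G) = {g ∈ G | gx = xg for all x ∈ G}
Direct product of abelian groups is abelian, so Z(G) = G

Z(ℤ_20 × ℤ_12) = ℤ_20 × ℤ_12


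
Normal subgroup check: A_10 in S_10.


H = A_10 in S_10
A_10 has index 2 in S_10, and every subgroup of index 2 is normal

Yes, normal subgroup


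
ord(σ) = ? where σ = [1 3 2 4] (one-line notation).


Cycle decomposition: (2 3)
Cycle lengths: 2
Order = lcm(2) = 2

ord(σ) = 2


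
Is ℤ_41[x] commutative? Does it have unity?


ℤ_41 is a field (n prime), so ℤ_41[x] is a commutative integral domain with unity
Commutative: Yes
Integral domain: Yes
Has unity: Yes

ℤ_41[x]: Commutative=Yes, Unity=Yes


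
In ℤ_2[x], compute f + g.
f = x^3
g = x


Add coefficients mod 2:
x^0: 0 + 0 = 0 (mod 2)
x^1: 0 + 1 = 1 (mod 2)
x^2: 0 + 0 = 0 (mod 2)
x^3: 1 + 0 = 1 (mod 2)
Result: x + x^3

f + g = x + x^3


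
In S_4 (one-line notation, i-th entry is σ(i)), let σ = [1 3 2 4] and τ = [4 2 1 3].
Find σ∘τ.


σ∘τ: apply τ first, then σ
1 →τ 4 →σ 4
2 →τ 2 →σ 3
3 →τ 1 →σ 1
4 →τ 3 →σ 2

σ∘τ = [4 3 1 2]


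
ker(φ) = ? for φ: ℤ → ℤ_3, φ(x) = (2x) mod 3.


Kernel = preimage of identity
ker(φ) = {x ∈ ℤ : 2x ≡ 0 (mod 3)}. gcd(2,3) = 1, so 2x ≡ 0 (mod 3) ⟺ x ≡ 0 (mod 3/1 = 3). Hence ker(φ) = 3ℤ

ker(φ) = 3ℤ


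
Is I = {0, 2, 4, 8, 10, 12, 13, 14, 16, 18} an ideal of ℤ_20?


Check ideal conditions for I = {0, 2, 4, 8, 10, 12, 13, 14, 16, 18} in ℤ_20:
(1) I is an additive subgroup? No
(2) For r ∈ ℤ_20 and a ∈ I: r·a ∈ I? No  [counterexample: r=2, a=13, r·a mod 20 = 6 ∉ I]

No, I is not an ideal of ℤ_20
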